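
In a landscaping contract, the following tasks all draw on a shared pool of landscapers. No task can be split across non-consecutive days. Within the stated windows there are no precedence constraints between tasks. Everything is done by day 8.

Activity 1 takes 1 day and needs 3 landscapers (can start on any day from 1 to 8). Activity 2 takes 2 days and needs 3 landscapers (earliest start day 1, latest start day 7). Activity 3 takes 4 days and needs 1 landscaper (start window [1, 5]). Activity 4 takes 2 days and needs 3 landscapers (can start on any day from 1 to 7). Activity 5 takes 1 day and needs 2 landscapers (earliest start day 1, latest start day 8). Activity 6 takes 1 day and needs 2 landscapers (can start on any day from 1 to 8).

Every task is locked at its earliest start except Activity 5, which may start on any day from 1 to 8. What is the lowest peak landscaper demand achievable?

Activity 5@1: d1:14  d2:7  d3:1  d4:1  d5:0  d6:0  d7:0  d8:0 → peak 14
Activity 5@2: d1:12  d2:9  d3:1  d4:1  d5:0  d6:0  d7:0  d8:0 → peak 12
Activity 5@3: d1:12  d2:7  d3:3  d4:1  d5:0  d6:0  d7:0  d8:0 → peak 12
Activity 5@4: d1:12  d2:7  d3:1  d4:3  d5:0  d6:0  d7:0  d8:0 → peak 12
Activity 5@5: d1:12  d2:7  d3:1  d4:1  d5:2  d6:0  d7:0  d8:0 → peak 12
Activity 5@6: d1:12  d2:7  d3:1  d4:1  d5:0  d6:2  d7:0  d8:0 → peak 12
Activity 5@7: d1:12  d2:7  d3:1  d4:1  d5:0  d6:0  d7:2  d8:0 → peak 12
Activity 5@8: d1:12  d2:7  d3:1  d4:1  d5:0  d6:0  d7:0  d8:2 → peak 12
Best is Activity 5@2, peak 12.

12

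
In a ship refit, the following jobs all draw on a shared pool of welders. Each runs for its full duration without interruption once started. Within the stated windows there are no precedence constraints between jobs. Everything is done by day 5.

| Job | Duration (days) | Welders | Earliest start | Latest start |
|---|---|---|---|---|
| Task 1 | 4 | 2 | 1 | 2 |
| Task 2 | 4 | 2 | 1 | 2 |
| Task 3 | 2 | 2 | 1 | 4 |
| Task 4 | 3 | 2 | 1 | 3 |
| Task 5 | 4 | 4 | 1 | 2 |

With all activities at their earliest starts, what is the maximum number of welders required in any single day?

12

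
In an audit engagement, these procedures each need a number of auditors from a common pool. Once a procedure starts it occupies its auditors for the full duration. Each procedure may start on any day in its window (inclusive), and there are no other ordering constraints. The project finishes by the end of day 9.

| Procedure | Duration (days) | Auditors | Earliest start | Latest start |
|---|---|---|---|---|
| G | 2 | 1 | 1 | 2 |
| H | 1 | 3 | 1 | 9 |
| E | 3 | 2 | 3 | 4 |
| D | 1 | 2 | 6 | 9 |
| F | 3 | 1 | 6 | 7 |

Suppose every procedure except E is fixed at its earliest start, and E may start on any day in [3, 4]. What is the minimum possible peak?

E@3: d1:4  d2:1  d3:2  d4:2  d5:2  d6:3  d7:1  d8:1  d9:0 → peak 4
E@4: d1:4  d2:1  d3:0  d4:2  d5:2  d6:5  d7:1  d8:1  d9:0 → peak 5
Best is E@3, peak 4.

4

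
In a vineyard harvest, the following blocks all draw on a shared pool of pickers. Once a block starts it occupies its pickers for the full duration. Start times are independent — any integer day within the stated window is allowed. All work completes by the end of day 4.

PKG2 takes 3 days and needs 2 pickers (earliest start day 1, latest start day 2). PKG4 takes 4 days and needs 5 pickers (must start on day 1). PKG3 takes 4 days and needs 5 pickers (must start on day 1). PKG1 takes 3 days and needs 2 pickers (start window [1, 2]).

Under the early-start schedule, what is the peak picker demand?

14

Early-start schedule: PKG2@1, PKG4@1, PKG3@1, PKG1@1.
Load per day: day 1: 14, day 2: 14, day 3: 14, day 4: 10.
Peak is 14.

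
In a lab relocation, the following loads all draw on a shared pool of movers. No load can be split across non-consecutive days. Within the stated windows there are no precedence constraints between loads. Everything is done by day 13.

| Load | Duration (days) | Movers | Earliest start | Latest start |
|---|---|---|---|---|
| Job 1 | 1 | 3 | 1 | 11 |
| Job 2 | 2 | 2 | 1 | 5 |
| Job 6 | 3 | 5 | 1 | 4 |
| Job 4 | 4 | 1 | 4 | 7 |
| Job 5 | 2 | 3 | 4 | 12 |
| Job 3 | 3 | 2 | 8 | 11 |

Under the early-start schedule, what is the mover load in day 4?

4

At early start, day 4 has: Job 4, Job 5.
Demand: 1 + 3 = 4.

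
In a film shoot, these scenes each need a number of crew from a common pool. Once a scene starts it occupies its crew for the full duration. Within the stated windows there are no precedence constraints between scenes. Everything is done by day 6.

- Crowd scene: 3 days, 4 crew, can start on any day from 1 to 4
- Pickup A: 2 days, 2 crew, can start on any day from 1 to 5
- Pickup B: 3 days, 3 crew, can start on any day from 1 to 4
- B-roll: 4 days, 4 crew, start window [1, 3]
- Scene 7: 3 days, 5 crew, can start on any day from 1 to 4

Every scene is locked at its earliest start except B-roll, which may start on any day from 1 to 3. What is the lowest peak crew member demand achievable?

16

B-roll@1: d1:18  d2:18  d3:16  d4:4  d5:0  d6:0 → peak 18
B-roll@2: d1:14  d2:18  d3:16  d4:4  d5:4  d6:0 → peak 18
B-roll@3: d1:14  d2:14  d3:16  d4:4  d5:4  d6:4 → peak 16
Best is B-roll@3, peak 16.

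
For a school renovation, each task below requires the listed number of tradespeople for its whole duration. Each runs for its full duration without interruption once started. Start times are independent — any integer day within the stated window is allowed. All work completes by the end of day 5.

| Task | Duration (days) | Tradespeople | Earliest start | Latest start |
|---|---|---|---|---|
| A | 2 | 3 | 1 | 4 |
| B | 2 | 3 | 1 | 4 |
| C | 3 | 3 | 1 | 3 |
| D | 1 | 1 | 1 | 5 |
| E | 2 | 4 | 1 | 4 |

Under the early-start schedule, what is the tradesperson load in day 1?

At early start, day 1 has: A, B, C, D, E.
Demand: 3 + 3 + 3 + 1 + 4 = 14.

14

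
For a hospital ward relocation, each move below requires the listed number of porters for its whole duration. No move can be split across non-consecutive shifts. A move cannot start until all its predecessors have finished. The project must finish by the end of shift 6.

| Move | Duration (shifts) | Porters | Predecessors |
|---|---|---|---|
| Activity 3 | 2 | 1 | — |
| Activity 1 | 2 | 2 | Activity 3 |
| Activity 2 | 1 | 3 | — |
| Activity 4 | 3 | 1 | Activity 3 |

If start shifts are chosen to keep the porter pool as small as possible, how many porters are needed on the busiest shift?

3

Early-start (Activity 3@1, Activity 1@3, Activity 2@1, Activity 4@3) gives peak 4: s1:4  s2:1  s3:3  s4:3  s5:1  s6:0.
Shift Activity 2→6.
Schedule Activity 3@1, Activity 1@3, Activity 2@6, Activity 4@3: s1:1  s2:1  s3:3  s4:3  s5:1  s6:3 — peak 3.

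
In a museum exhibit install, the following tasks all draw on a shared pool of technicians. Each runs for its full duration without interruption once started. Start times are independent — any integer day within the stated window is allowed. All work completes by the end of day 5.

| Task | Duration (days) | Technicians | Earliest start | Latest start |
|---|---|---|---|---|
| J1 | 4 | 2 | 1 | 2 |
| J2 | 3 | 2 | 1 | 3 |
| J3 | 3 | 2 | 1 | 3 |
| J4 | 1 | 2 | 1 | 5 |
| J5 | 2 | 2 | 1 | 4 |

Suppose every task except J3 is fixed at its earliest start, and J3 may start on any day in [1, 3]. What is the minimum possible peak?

J3@1: d1:10  d2:8  d3:6  d4:2  d5:0 → peak 10
J3@2: d1:8  d2:8  d3:6  d4:4  d5:0 → peak 8
J3@3: d1:8  d2:6  d3:6  d4:4  d5:2 → peak 8
Best is J3@2, peak 8.

8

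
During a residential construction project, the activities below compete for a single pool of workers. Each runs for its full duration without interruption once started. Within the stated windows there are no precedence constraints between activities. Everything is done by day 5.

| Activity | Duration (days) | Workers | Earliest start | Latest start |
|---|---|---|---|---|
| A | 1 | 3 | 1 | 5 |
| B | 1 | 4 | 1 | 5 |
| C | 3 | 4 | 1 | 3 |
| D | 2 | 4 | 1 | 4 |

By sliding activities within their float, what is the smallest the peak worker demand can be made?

8

Early-start (A@1, B@1, C@1, D@1) gives peak 15: d1:15  d2:8  d3:4  d4:0  d5:0.
Shift C→2, D→2.
Schedule A@1, B@1, C@2, D@2: d1:7  d2:8  d3:8  d4:4  d5:0 — peak 8.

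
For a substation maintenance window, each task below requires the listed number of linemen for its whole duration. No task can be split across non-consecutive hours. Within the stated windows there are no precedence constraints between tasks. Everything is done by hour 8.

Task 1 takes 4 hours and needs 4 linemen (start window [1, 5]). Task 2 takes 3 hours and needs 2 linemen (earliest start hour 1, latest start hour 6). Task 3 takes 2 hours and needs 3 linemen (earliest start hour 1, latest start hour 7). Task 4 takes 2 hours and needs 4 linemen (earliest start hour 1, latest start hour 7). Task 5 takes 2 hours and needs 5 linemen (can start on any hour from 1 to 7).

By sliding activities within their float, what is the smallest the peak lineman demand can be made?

7

Early-start (Task 1@1, Task 2@1, Task 3@1, Task 4@1, Task 5@1) gives peak 18: h1:18  h2:18  h3:6  h4:4  h5:0  h6:0  h7:0  h8:0.
Shift Task 3→4, Task 4→5, Task 5→7.
Schedule Task 1@1, Task 2@1, Task 3@4, Task 4@5, Task 5@7: h1:6  h2:6  h3:6  h4:7  h5:7  h6:4  h7:5  h8:5 — peak 7.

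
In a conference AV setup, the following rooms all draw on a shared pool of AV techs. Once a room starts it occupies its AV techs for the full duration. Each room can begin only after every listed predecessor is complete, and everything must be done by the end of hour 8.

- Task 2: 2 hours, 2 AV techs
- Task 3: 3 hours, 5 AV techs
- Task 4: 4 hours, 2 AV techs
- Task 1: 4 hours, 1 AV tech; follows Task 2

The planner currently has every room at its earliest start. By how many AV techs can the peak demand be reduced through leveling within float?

3

Early-start peak: h1:9  h2:9  h3:8  h4:3  h5:1  h6:1  h7:0  h8:0 ⇒ 9.
Leveled (Task 2@1, Task 3@5, Task 4@1, Task 1@3): h1:4  h2:4  h3:3  h4:3  h5:6  h6:6  h7:5  h8:0 ⇒ 6.
Reduction 9 − 6 = 3.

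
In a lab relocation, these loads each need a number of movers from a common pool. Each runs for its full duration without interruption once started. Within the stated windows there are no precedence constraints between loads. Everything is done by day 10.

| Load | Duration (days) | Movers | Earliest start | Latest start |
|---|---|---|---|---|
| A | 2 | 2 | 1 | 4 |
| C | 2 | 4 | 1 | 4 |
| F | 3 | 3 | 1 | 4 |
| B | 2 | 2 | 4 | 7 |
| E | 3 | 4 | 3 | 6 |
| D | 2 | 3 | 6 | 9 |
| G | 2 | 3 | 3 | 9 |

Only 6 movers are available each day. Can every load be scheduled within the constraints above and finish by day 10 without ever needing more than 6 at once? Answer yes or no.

Schedule A@1, C@1, F@3, B@4, E@6, D@9, G@9: d1:6  d2:6  d3:3  d4:5  d5:5  d6:4  d7:4  d8:4  d9:6  d10:6 — peak 6 ≤ 6.

yes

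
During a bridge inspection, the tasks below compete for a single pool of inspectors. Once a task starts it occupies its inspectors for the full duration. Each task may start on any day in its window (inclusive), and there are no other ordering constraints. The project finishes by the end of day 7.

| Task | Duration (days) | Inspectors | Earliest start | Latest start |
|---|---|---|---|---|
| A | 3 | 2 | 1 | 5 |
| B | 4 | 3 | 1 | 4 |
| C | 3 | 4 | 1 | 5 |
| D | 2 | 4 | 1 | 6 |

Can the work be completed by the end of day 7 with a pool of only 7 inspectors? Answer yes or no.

yes

Schedule A@1, B@3, C@4, D@1: d1:6  d2:6  d3:5  d4:7  d5:7  d6:7  d7:0 — peak 7 ≤ 7.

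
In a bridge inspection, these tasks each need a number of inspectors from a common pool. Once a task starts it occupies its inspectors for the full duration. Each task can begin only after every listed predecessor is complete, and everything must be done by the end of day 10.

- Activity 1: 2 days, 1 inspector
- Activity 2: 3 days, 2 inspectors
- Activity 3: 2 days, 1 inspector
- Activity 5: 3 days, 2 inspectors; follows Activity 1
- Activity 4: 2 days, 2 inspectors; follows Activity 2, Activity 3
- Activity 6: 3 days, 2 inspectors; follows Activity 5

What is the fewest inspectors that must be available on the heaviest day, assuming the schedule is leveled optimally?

Schedule Activity 1@1, Activity 2@1, Activity 3@1, Activity 5@3, Activity 4@4, Activity 6@6: d1:4  d2:4  d3:4  d4:4  d5:4  d6:2  d7:2  d8:2  d9:0  d10:0 — peak 4.

4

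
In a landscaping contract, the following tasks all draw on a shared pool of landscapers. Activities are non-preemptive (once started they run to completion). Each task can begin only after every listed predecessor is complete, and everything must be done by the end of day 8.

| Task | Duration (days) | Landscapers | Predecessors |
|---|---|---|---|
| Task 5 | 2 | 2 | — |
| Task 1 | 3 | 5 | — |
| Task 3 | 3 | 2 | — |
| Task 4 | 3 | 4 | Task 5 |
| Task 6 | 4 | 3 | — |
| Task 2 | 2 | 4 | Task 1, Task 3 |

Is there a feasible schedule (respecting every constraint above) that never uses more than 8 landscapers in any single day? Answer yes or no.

yes

Schedule Task 5@4, Task 1@1, Task 3@4, Task 4@6, Task 6@1, Task 2@7: d1:8  d2:8  d3:8  d4:7  d5:4  d6:6  d7:8  d8:8 — peak 8 ≤ 8.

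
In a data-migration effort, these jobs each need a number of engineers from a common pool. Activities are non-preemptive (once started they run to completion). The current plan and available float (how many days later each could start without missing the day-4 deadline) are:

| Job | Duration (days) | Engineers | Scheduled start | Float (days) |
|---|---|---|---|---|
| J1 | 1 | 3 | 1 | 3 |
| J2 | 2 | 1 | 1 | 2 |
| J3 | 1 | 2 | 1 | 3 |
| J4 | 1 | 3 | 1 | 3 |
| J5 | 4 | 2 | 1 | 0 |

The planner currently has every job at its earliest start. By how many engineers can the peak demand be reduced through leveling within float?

6

Early-start peak: d1:11  d2:3  d3:2  d4:2 ⇒ 11.
Leveled (J1@1, J2@2, J3@2, J4@4, J5@1): d1:5  d2:5  d3:3  d4:5 ⇒ 5.
Reduction 11 − 5 = 6.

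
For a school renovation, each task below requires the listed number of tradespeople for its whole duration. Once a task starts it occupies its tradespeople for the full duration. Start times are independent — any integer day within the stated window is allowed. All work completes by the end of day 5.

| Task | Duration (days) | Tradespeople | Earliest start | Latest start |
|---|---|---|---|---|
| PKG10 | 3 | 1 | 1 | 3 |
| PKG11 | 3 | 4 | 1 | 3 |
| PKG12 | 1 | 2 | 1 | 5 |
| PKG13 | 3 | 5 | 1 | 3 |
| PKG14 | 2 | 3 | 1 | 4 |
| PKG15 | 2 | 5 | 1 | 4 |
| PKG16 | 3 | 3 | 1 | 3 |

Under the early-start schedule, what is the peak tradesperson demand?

Early-start schedule: PKG10@1, PKG11@1, PKG12@1, PKG13@1, PKG14@1, PKG15@1, PKG16@1.
Load per day: day 1: 23, day 2: 21, day 3: 13, day 4: 0, day 5: 0.
Peak is 23.

23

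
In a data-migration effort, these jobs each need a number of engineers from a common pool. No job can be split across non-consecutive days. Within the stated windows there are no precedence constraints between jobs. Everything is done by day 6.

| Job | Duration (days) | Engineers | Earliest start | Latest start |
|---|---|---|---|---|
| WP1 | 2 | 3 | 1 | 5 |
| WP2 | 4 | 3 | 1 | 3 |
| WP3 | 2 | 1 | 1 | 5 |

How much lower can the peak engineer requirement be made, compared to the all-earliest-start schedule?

3

Early-start peak: d1:7  d2:7  d3:3  d4:3  d5:0  d6:0 ⇒ 7.
Leveled (WP1@1, WP2@3, WP3@1): d1:4  d2:4  d3:3  d4:3  d5:3  d6:3 ⇒ 4.
Reduction 7 − 4 = 3.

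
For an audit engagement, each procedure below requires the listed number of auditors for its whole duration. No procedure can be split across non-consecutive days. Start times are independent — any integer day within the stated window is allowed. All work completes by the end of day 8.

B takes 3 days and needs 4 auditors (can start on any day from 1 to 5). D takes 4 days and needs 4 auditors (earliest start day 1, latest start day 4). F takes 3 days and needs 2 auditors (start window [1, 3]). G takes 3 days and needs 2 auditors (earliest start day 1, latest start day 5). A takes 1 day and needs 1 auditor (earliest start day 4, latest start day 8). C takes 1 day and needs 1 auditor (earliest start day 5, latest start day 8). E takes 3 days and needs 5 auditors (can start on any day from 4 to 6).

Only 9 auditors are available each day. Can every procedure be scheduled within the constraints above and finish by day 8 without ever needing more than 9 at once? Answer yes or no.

Schedule B@1, D@4, F@1, G@1, A@4, C@5, E@6: d1:8  d2:8  d3:8  d4:5  d5:5  d6:9  d7:9  d8:5 — peak 9 ≤ 9.

yes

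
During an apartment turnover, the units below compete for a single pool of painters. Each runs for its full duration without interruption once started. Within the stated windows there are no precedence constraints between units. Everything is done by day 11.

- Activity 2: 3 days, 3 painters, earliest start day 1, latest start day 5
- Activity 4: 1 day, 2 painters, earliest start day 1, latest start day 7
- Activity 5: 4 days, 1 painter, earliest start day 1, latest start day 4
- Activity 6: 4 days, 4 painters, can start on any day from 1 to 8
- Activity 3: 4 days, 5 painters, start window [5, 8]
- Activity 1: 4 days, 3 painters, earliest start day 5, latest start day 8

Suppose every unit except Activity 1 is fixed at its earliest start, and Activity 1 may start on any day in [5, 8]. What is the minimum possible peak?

10

Activity 1@5: d1:10  d2:8  d3:8  d4:5  d5:8  d6:8  d7:8  d8:8  d9:0  d10:0  d11:0 → peak 10
Activity 1@6: d1:10  d2:8  d3:8  d4:5  d5:5  d6:8  d7:8  d8:8  d9:3  d10:0  d11:0 → peak 10
Activity 1@7: d1:10  d2:8  d3:8  d4:5  d5:5  d6:5  d7:8  d8:8  d9:3  d10:3  d11:0 → peak 10
Activity 1@8: d1:10  d2:8  d3:8  d4:5  d5:5  d6:5  d7:5  d8:8  d9:3  d10:3  d11:3 → peak 10
Best is Activity 1@5, peak 10.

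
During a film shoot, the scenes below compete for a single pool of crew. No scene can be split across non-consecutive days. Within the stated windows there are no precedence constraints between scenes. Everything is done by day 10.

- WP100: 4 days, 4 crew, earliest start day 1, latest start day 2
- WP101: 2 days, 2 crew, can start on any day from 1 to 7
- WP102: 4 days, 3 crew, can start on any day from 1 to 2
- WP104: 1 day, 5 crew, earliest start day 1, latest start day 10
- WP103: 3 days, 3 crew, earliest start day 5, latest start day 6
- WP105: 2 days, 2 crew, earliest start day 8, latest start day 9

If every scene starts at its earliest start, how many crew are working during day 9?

2

At early start, day 9 has: WP105.
Demand: 2 = 2.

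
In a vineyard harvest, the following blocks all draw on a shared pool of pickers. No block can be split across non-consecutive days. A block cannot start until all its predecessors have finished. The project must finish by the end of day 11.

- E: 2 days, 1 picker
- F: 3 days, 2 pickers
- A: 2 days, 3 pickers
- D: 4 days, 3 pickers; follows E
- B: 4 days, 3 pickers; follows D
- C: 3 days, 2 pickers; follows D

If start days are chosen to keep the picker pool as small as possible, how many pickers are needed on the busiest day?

Early-start (E@1, F@1, A@1, D@3, B@7, C@7) gives peak 6: d1:6  d2:6  d3:5  d4:3  d5:3  d6:3  d7:5  d8:5  d9:5  d10:3  d11:0.
Shift F→3.
Schedule E@1, F@3, A@1, D@3, B@7, C@7: d1:4  d2:4  d3:5  d4:5  d5:5  d6:3  d7:5  d8:5  d9:5  d10:3  d11:0 — peak 5.

5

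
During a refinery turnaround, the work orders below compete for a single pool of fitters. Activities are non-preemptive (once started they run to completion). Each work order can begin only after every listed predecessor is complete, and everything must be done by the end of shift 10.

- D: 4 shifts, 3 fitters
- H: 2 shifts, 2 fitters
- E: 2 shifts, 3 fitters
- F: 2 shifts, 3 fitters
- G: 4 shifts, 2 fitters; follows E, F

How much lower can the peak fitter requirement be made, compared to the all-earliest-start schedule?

6

Early-start peak: s1:11  s2:11  s3:5  s4:5  s5:2  s6:2  s7:0  s8:0  s9:0  s10:0 ⇒ 11.
Leveled (D@5, H@1, E@1, F@3, G@5): s1:5  s2:5  s3:3  s4:3  s5:5  s6:5  s7:5  s8:5  s9:0  s10:0 ⇒ 5.
Reduction 11 − 5 = 6.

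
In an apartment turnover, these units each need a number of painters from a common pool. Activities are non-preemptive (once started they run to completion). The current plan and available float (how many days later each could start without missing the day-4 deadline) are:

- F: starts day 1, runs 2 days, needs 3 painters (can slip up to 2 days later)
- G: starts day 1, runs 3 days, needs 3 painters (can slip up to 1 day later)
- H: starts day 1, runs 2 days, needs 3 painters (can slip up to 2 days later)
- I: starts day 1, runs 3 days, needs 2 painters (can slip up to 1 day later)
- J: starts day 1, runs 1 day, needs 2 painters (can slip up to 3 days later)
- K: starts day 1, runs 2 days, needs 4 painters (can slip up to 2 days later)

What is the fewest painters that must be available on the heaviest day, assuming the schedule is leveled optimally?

11

Early-start (F@1, G@1, H@1, I@1, J@1, K@1) gives peak 17: d1:17  d2:15  d3:5  d4:0.
Shift J→3, K→3.
Schedule F@1, G@1, H@1, I@1, J@3, K@3: d1:11  d2:11  d3:11  d4:4 — peak 11.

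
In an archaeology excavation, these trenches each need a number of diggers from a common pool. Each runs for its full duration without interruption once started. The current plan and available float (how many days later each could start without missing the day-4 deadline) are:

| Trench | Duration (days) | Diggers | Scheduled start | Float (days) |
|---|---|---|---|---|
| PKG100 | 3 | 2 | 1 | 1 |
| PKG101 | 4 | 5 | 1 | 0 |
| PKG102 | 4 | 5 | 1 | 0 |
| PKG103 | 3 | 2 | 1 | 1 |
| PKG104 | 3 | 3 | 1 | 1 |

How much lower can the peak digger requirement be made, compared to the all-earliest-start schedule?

Early-start peak: d1:17  d2:17  d3:17  d4:10 ⇒ 17.
Leveled (PKG100@1, PKG101@1, PKG102@1, PKG103@1, PKG104@1): d1:17  d2:17  d3:17  d4:10 ⇒ 17.
Reduction 17 − 17 = 0.

0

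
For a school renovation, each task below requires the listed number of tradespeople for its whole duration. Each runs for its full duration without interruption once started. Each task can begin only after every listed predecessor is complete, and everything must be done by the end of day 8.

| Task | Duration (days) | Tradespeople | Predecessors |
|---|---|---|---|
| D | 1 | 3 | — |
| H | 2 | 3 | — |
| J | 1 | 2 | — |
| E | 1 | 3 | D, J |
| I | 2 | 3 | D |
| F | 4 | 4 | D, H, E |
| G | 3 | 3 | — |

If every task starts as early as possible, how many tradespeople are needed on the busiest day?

12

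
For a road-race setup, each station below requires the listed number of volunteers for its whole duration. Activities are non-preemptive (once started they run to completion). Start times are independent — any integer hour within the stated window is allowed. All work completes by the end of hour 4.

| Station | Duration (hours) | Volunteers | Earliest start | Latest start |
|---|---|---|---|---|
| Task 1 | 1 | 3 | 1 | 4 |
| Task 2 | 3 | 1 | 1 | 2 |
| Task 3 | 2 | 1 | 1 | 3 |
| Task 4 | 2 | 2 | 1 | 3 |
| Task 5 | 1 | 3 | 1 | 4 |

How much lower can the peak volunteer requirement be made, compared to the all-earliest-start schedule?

Early-start peak: h1:10  h2:4  h3:1  h4:0 ⇒ 10.
Leveled (Task 1@1, Task 2@1, Task 3@2, Task 4@2, Task 5@4): h1:4  h2:4  h3:4  h4:3 ⇒ 4.
Reduction 10 − 4 = 6.

6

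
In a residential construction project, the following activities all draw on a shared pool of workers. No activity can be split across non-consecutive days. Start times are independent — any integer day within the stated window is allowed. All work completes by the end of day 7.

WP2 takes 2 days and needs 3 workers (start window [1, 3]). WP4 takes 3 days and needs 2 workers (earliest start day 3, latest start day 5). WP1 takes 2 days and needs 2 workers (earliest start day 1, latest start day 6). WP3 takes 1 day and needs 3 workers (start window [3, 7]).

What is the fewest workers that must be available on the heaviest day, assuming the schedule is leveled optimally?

Early-start (WP2@1, WP4@3, WP1@1, WP3@3) gives peak 5: d1:5  d2:5  d3:5  d4:2  d5:2  d6:0  d7:0.
Shift WP1→3, WP3→6.
Schedule WP2@1, WP4@3, WP1@3, WP3@6: d1:3  d2:3  d3:4  d4:4  d5:2  d6:3  d7:0 — peak 4.

4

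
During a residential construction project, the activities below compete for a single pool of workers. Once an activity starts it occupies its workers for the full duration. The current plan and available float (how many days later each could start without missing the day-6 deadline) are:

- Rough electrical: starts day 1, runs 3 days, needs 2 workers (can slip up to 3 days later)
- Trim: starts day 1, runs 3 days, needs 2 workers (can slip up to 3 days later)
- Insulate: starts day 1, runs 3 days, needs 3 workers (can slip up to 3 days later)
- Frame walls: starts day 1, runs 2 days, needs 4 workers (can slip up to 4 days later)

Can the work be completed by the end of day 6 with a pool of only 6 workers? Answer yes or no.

yes

Schedule Rough electrical@1, Trim@3, Insulate@4, Frame walls@1: d1:6  d2:6  d3:4  d4:5  d5:5  d6:3 — peak 6 ≤ 6.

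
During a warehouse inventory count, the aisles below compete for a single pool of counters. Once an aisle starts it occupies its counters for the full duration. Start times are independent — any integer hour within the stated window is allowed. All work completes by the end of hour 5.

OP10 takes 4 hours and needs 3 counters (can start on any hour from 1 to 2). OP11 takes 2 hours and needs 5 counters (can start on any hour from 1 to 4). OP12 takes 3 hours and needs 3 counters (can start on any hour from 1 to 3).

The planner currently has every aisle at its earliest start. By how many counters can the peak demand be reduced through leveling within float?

3

Early-start peak: h1:11  h2:11  h3:6  h4:3  h5:0 ⇒ 11.
Leveled (OP10@1, OP11@1, OP12@3): h1:8  h2:8  h3:6  h4:6  h5:3 ⇒ 8.
Reduction 11 − 8 = 3.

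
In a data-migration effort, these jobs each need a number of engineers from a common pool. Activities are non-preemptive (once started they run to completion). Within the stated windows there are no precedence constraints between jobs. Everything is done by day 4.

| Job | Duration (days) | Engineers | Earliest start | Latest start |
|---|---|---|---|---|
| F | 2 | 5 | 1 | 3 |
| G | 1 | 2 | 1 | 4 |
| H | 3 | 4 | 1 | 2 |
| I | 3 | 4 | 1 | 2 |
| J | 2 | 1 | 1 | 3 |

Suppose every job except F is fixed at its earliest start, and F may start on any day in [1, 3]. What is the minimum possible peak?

13

F@1: d1:16  d2:14  d3:8  d4:0 → peak 16
F@2: d1:11  d2:14  d3:13  d4:0 → peak 14
F@3: d1:11  d2:9  d3:13  d4:5 → peak 13
Best is F@3, peak 13.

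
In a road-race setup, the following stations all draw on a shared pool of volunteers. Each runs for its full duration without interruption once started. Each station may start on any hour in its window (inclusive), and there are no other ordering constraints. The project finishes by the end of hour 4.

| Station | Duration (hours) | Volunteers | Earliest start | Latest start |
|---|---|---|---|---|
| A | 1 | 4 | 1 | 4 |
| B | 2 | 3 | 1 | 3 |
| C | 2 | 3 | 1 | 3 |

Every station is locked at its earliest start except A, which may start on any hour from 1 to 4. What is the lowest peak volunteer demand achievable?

6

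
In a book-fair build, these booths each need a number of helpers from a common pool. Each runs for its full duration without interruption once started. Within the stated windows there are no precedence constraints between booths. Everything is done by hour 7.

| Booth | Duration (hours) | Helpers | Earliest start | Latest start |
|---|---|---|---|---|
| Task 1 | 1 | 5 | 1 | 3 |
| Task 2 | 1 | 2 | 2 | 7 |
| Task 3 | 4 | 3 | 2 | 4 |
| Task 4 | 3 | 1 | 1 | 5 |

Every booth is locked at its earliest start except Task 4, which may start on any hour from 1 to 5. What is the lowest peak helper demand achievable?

Task 4@1: h1:6  h2:6  h3:4  h4:3  h5:3  h6:0  h7:0 → peak 6
Task 4@2: h1:5  h2:6  h3:4  h4:4  h5:3  h6:0  h7:0 → peak 6
Task 4@3: h1:5  h2:5  h3:4  h4:4  h5:4  h6:0  h7:0 → peak 5
Task 4@4: h1:5  h2:5  h3:3  h4:4  h5:4  h6:1  h7:0 → peak 5
Task 4@5: h1:5  h2:5  h3:3  h4:3  h5:4  h6:1  h7:1 → peak 5
Best is Task 4@3, peak 5.

5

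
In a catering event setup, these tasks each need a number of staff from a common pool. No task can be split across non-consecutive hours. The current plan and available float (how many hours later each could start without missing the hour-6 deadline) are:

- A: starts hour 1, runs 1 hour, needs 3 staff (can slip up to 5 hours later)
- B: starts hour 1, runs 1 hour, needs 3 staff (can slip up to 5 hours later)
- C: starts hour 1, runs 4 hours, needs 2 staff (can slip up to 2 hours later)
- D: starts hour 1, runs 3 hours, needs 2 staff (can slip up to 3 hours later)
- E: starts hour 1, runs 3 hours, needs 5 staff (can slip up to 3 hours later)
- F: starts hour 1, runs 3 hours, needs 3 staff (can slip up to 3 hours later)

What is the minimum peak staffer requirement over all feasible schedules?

Early-start (A@1, B@1, C@1, D@1, E@1, F@1) gives peak 18: h1:18  h2:12  h3:12  h4:2  h5:0  h6:0.
Shift B→2, C→3, E→4.
Schedule A@1, B@2, C@3, D@1, E@4, F@1: h1:8  h2:8  h3:7  h4:7  h5:7  h6:7 — peak 8.
Total staffer-hours = 44 over 6 hours ⇒ peak ≥ ⌈44/6⌉ = 8, so 8 is optimal.

8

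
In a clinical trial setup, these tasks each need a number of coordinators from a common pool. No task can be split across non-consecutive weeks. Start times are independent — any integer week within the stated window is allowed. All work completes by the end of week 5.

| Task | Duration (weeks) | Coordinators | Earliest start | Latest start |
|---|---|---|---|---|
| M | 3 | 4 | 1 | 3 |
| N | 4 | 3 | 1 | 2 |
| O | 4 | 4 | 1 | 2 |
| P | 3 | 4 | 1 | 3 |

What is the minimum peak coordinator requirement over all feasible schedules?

Schedule M@1, N@1, O@1, P@1: w1:15  w2:15  w3:15  w4:7  w5:0 — peak 15.

15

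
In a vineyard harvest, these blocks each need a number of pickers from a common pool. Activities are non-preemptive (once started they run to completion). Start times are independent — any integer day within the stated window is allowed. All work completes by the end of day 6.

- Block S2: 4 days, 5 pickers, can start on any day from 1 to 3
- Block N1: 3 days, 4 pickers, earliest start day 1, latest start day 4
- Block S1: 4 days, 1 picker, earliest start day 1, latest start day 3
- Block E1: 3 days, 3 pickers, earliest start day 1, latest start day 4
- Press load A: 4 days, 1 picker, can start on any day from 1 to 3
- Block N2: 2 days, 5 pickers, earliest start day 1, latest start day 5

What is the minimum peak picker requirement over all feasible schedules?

11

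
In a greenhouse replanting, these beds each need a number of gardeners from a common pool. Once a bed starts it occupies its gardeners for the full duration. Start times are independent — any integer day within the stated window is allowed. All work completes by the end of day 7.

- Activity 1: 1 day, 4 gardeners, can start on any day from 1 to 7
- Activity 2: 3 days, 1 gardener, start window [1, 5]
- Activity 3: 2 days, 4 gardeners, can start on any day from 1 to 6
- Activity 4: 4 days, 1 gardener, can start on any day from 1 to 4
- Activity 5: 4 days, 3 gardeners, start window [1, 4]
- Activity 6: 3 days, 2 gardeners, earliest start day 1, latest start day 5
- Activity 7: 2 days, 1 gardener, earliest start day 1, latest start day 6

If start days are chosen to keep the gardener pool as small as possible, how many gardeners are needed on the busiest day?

Early-start (Activity 1@1, Activity 2@1, Activity 3@1, Activity 4@1, Activity 5@1, Activity 6@1, Activity 7@1) gives peak 16: d1:16  d2:12  d3:7  d4:4  d5:0  d6:0  d7:0.
Shift Activity 3→2, Activity 5→4, Activity 6→4, Activity 7→5.
Schedule Activity 1@1, Activity 2@1, Activity 3@2, Activity 4@1, Activity 5@4, Activity 6@4, Activity 7@5: d1:6  d2:6  d3:6  d4:6  d5:6  d6:6  d7:3 — peak 6.
Total gardener-days = 39 over 7 days ⇒ peak ≥ ⌈39/7⌉ = 6, so 6 is optimal.

6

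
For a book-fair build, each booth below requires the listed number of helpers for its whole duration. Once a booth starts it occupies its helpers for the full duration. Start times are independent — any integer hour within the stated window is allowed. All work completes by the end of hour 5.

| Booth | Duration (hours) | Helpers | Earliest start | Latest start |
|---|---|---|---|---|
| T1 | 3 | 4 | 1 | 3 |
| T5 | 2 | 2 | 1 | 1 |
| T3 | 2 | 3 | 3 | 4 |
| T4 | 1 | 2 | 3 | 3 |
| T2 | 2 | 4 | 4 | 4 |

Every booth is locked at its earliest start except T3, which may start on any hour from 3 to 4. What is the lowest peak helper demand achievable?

7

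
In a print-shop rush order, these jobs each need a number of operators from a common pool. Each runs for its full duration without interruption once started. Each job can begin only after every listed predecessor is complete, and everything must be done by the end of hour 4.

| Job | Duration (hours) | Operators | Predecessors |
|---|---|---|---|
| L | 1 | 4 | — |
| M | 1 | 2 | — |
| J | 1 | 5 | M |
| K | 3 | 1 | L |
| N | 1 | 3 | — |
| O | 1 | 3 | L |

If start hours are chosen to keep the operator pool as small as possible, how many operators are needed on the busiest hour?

6

Early-start (L@1, M@1, J@2, K@2, N@1, O@2) gives peak 9: h1:9  h2:9  h3:1  h4:1.
Shift N→3, O→4.
Schedule L@1, M@1, J@2, K@2, N@3, O@4: h1:6  h2:6  h3:4  h4:4 — peak 6.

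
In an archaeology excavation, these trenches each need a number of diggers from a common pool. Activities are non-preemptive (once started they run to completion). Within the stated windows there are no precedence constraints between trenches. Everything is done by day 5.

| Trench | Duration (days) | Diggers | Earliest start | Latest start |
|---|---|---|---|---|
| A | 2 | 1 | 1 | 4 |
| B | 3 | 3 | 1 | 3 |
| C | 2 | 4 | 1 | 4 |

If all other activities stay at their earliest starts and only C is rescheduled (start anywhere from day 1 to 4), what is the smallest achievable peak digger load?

4

C@1: d1:8  d2:8  d3:3  d4:0  d5:0 → peak 8
C@2: d1:4  d2:8  d3:7  d4:0  d5:0 → peak 8
C@3: d1:4  d2:4  d3:7  d4:4  d5:0 → peak 7
C@4: d1:4  d2:4  d3:3  d4:4  d5:4 → peak 4
Best is C@4, peak 4.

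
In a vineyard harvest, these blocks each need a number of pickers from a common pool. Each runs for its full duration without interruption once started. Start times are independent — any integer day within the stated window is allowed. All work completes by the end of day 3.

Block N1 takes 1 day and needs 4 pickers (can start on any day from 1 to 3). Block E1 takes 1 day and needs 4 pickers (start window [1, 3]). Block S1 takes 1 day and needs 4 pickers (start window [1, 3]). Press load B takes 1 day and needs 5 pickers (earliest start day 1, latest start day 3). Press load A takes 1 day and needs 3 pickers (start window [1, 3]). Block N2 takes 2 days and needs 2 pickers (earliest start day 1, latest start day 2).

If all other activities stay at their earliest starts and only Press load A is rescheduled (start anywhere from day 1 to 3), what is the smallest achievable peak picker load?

19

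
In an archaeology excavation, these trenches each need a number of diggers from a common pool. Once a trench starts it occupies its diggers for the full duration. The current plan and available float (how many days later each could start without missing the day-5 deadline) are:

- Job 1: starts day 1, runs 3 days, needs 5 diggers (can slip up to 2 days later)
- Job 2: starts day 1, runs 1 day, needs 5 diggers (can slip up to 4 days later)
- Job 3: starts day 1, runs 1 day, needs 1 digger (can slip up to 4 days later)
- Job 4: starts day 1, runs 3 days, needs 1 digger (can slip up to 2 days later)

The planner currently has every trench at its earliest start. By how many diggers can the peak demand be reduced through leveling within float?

6

Early-start peak: d1:12  d2:6  d3:6  d4:0  d5:0 ⇒ 12.
Leveled (Job 1@1, Job 2@4, Job 3@1, Job 4@2): d1:6  d2:6  d3:6  d4:6  d5:0 ⇒ 6.
Reduction 12 − 6 = 6.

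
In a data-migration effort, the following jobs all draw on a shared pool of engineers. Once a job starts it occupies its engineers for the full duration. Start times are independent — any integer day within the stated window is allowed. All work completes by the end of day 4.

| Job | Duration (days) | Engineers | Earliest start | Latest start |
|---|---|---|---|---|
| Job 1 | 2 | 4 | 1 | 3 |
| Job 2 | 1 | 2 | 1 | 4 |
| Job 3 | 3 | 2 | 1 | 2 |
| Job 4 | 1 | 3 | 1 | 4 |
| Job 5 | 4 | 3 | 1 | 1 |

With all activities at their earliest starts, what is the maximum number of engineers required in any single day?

14

Early-start schedule: Job 1@1, Job 2@1, Job 3@1, Job 4@1, Job 5@1.
Load per day: day 1: 14, day 2: 9, day 3: 5, day 4: 3.
Peak is 14.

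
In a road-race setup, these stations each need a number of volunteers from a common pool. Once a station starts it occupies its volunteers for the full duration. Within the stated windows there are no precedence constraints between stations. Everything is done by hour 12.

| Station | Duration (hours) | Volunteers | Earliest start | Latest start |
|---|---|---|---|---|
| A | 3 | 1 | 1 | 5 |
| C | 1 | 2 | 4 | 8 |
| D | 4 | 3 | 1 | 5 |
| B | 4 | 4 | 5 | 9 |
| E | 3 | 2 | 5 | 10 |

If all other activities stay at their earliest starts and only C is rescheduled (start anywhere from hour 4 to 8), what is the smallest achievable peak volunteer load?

6

C@4: h1:4  h2:4  h3:4  h4:5  h5:6  h6:6  h7:6  h8:4  h9:0  h10:0  h11:0  h12:0 → peak 6
C@5: h1:4  h2:4  h3:4  h4:3  h5:8  h6:6  h7:6  h8:4  h9:0  h10:0  h11:0  h12:0 → peak 8
C@6: h1:4  h2:4  h3:4  h4:3  h5:6  h6:8  h7:6  h8:4  h9:0  h10:0  h11:0  h12:0 → peak 8
C@7: h1:4  h2:4  h3:4  h4:3  h5:6  h6:6  h7:8  h8:4  h9:0  h10:0  h11:0  h12:0 → peak 8
C@8: h1:4  h2:4  h3:4  h4:3  h5:6  h6:6  h7:6  h8:6  h9:0  h10:0  h11:0  h12:0 → peak 6
Best is C@4, peak 6.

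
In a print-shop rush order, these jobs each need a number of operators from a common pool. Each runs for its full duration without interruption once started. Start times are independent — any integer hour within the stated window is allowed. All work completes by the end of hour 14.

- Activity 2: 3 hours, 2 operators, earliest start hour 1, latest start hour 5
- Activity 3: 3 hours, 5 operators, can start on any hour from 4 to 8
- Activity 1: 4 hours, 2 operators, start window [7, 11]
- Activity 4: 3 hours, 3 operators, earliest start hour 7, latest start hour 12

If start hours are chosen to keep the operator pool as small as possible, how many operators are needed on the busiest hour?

5

Schedule Activity 2@1, Activity 3@4, Activity 1@7, Activity 4@7: h1:2  h2:2  h3:2  h4:5  h5:5  h6:5  h7:5  h8:5  h9:5  h10:2  h11:0  h12:0  h13:0  h14:0 — peak 5.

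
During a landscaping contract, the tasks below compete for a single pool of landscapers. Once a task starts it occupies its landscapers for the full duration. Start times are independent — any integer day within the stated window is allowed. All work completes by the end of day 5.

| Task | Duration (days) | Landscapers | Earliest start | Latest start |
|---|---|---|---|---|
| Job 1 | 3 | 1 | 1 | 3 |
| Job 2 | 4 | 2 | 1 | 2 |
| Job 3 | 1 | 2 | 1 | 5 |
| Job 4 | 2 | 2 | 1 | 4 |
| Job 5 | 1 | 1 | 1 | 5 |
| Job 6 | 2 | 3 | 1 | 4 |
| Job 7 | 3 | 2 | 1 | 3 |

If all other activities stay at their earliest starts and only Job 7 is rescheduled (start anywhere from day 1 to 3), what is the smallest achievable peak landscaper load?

11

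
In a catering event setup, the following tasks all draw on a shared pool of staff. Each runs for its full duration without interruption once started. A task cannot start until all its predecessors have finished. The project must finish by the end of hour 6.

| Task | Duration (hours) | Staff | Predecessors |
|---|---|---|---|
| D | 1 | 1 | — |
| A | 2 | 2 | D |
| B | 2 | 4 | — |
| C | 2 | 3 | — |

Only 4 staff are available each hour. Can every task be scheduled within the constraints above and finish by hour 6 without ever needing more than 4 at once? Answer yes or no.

yes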